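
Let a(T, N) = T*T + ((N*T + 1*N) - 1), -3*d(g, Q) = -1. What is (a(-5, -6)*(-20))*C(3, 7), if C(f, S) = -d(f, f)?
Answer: 320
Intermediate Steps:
d(g, Q) = ⅓ (d(g, Q) = -⅓*(-1) = ⅓)
a(T, N) = -1 + N + T² + N*T (a(T, N) = T² + ((N*T + N) - 1) = T² + ((N + N*T) - 1) = T² + (-1 + N + N*T) = -1 + N + T² + N*T)
C(f, S) = -⅓ (C(f, S) = -1*⅓ = -⅓)
(a(-5, -6)*(-20))*C(3, 7) = ((-1 - 6 + (-5)² - 6*(-5))*(-20))*(-⅓) = ((-1 - 6 + 25 + 30)*(-20))*(-⅓) = (48*(-20))*(-⅓) = -960*(-⅓) = 320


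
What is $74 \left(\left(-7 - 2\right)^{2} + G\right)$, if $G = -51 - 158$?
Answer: $-9472$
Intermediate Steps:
$G = -209$
$74 \left(\left(-7 - 2\right)^{2} + G\right) = 74 \left(\left(-7 - 2\right)^{2} - 209\right) = 74 \left(\left(-9\right)^{2} - 209\right) = 74 \left(81 - 209\right) = 74 \left(-128\right) = -9472$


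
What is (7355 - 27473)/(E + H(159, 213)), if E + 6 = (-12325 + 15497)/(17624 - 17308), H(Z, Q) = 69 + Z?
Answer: -1589322/18331 ≈ -86.701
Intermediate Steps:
E = 319/79 (E = -6 + (-12325 + 15497)/(17624 - 17308) = -6 + 3172/316 = -6 + 3172*(1/316) = -6 + 793/79 = 319/79 ≈ 4.0380)
(7355 - 27473)/(E + H(159, 213)) = (7355 - 27473)/(319/79 + (69 + 159)) = -20118/(319/79 + 228) = -20118/18331/79 = -20118*79/18331 = -1589322/18331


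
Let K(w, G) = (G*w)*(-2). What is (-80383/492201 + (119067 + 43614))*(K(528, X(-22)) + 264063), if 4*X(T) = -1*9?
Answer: 7111405271938874/164067 ≈ 4.3345e+10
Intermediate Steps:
X(T) = -9/4 (X(T) = (-1*9)/4 = (¼)*(-9) = -9/4)
K(w, G) = -2*G*w
(-80383/492201 + (119067 + 43614))*(K(528, X(-22)) + 264063) = (-80383/492201 + (119067 + 43614))*(-2*(-9/4)*528 + 264063) = (-80383*1/492201 + 162681)*(2376 + 264063) = (-80383/492201 + 162681)*266439 = (80071670498/492201)*266439 = 7111405271938874/164067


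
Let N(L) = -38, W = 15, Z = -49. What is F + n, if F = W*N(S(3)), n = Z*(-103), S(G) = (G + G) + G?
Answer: 4477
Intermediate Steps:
S(G) = 3*G (S(G) = 2*G + G = 3*G)
n = 5047 (n = -49*(-103) = 5047)
F = -570 (F = 15*(-38) = -570)
F + n = -570 + 5047 = 4477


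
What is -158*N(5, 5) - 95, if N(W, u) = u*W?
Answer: -4045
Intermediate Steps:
N(W, u) = W*u
-158*N(5, 5) - 95 = -790*5 - 95 = -158*25 - 95 = -3950 - 95 = -4045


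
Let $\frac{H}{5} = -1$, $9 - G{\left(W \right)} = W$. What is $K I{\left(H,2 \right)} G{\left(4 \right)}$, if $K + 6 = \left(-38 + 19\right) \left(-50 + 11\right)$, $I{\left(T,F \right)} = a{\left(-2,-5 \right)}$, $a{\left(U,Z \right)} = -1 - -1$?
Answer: $0$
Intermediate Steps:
$a{\left(U,Z \right)} = 0$ ($a{\left(U,Z \right)} = -1 + 1 = 0$)
$G{\left(W \right)} = 9 - W$
$H = -5$ ($H = 5 \left(-1\right) = -5$)
$I{\left(T,F \right)} = 0$
$K = 735$ ($K = -6 + \left(-38 + 19\right) \left(-50 + 11\right) = -6 - -741 = -6 + 741 = 735$)
$K I{\left(H,2 \right)} G{\left(4 \right)} = 735 \cdot 0 \left(9 - 4\right) = 0 \left(9 - 4\right) = 0 \cdot 5 = 0$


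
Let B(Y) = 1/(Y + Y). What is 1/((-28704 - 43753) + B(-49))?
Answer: -98/7100787 ≈ -1.3801e-5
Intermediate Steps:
B(Y) = 1/(2*Y)
1/((-28704 - 43753) + B(-49)) = 1/((-28704 - 43753) + (½)/(-49)) = 1/(-72457 + (½)*(-1/49)) = 1/(-72457 - 1/98) = 1/(-7100787/98) = -98/7100787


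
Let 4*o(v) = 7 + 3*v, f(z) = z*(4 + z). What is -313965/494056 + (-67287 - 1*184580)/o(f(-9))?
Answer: -248895096619/35077976 ≈ -7095.5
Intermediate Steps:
o(v) = 7/4 + 3*v/4 (o(v) = (7 + 3*v)/4 = 7/4 + 3*v/4)
-313965/494056 + (-67287 - 1*184580)/o(f(-9)) = -313965/494056 + (-67287 - 1*184580)/(7/4 + 3*(-9*(4 - 9))/4) = -313965*1/494056 + (-67287 - 184580)/(7/4 + 3*(-9*(-5))/4) = -313965/494056 - 251867/(7/4 + (¾)*45) = -313965/494056 - 251867/(7/4 + 135/4) = -313965/494056 - 251867/71/2 = -313965/494056 - 251867*2/71 = -313965/494056 - 503734/71 = -248895096619/35077976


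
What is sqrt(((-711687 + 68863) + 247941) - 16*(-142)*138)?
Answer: I*sqrt(81347) ≈ 285.21*I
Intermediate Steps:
sqrt(((-711687 + 68863) + 247941) - 16*(-142)*138) = sqrt((-642824 + 247941) + 2272*138) = sqrt(-394883 + 313536) = sqrt(-81347) = I*sqrt(81347)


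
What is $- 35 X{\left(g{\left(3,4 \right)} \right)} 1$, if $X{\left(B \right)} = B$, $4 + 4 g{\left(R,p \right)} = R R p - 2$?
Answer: $- \frac{525}{2} \approx -262.5$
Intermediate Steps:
$g{\left(R,p \right)} = - \frac{3}{2} + \frac{p R^{2}}{4}$ ($g{\left(R,p \right)} = -1 + \frac{R R p - 2}{4} = -1 + \frac{R^{2} p - 2}{4} = -1 + \frac{p R^{2} - 2}{4} = -1 + \frac{-2 + p R^{2}}{4} = -1 + \left(- \frac{1}{2} + \frac{p R^{2}}{4}\right) = - \frac{3}{2} + \frac{p R^{2}}{4}$)
$- 35 X{\left(g{\left(3,4 \right)} \right)} 1 = - 35 \left(- \frac{3}{2} + \frac{1}{4} \cdot 4 \cdot 3^{2}\right) 1 = - 35 \left(- \frac{3}{2} + \frac{1}{4} \cdot 4 \cdot 9\right) 1 = - 35 \left(- \frac{3}{2} + 9\right) 1 = \left(-35\right) \frac{15}{2} \cdot 1 = \left(- \frac{525}{2}\right) 1 = - \frac{525}{2}$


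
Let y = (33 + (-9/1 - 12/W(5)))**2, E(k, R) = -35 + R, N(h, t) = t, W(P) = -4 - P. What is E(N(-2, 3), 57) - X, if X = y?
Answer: -5578/9 ≈ -619.78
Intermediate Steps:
y = 5776/9 (y = (33 + (-9/1 - 12/(-4 - 1*5)))**2 = (33 + (-9*1 - 12/(-4 - 5)))**2 = (33 + (-9 - 12/(-9)))**2 = (33 + (-9 - 12*(-1/9)))**2 = (33 + (-9 + 4/3))**2 = (33 - 23/3)**2 = (76/3)**2 = 5776/9 ≈ 641.78)
X = 5776/9 ≈ 641.78
E(N(-2, 3), 57) - X = (-35 + 57) - 1*5776/9 = 22 - 5776/9 = -5578/9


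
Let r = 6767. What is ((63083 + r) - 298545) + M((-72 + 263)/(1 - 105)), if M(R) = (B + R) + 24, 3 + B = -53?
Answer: -23787799/104 ≈ -2.2873e+5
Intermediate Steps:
B = -56 (B = -3 - 53 = -56)
M(R) = -32 + R (M(R) = (-56 + R) + 24 = -32 + R)
((63083 + r) - 298545) + M((-72 + 263)/(1 - 105)) = ((63083 + 6767) - 298545) + (-32 + (-72 + 263)/(1 - 105)) = (69850 - 298545) + (-32 + 191/(-104)) = -228695 + (-32 + 191*(-1/104)) = -228695 + (-32 - 191/104) = -228695 - 3519/104 = -23787799/104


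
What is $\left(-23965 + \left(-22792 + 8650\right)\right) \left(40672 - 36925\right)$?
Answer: $-142786929$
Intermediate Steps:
$\left(-23965 + \left(-22792 + 8650\right)\right) \left(40672 - 36925\right) = \left(-23965 - 14142\right) 3747 = \left(-38107\right) 3747 = -142786929$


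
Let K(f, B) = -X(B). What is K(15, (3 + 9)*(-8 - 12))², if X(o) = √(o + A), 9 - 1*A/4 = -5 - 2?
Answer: -176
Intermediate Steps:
A = 64 (A = 36 - 4*(-5 - 2) = 36 - 4*(-7) = 36 + 28 = 64)
X(o) = √(64 + o) (X(o) = √(o + 64) = √(64 + o))
K(f, B) = -√(64 + B)
K(15, (3 + 9)*(-8 - 12))² = (-√(64 + (3 + 9)*(-8 - 12)))² = (-√(64 + 12*(-20)))² = (-√(64 - 240))² = (-√(-176))² = (-4*I*√11)² = -176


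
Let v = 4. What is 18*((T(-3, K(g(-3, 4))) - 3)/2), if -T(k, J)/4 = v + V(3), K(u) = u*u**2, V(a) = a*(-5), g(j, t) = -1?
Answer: 369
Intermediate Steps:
V(a) = -5*a
K(u) = u**3
T(k, J) = 44 (T(k, J) = -4*(4 - 5*3) = -4*(4 - 15) = -4*(-11) = 44)
18*((T(-3, K(g(-3, 4))) - 3)/2) = 18*((44 - 3)/2) = 18*((1/2)*41) = 18*(41/2) = 369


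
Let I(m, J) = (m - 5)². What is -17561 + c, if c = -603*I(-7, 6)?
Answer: -104393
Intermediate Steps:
I(m, J) = (-5 + m)²
c = -86832 (c = -603*(-5 - 7)² = -603*(-12)² = -603*144 = -86832)
-17561 + c = -17561 - 86832 = -104393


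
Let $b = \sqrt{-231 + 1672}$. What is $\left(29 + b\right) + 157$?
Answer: $186 + \sqrt{1441} \approx 223.96$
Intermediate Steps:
$b = \sqrt{1441} \approx 37.961$
$\left(29 + b\right) + 157 = \left(29 + \sqrt{1441}\right) + 157 = 186 + \sqrt{1441}$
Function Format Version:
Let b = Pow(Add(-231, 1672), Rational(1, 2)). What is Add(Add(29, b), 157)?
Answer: Add(186, Pow(1441, Rational(1, 2))) ≈ 223.96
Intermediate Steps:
b = Pow(1441, Rational(1, 2)) ≈ 37.961
Add(Add(29, b), 157) = Add(Add(29, Pow(1441, Rational(1, 2))), 157) = Add(186, Pow(1441, Rational(1, 2)))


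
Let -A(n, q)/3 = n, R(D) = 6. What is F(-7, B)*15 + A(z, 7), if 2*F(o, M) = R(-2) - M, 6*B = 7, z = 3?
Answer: 109/4 ≈ 27.250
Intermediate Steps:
A(n, q) = -3*n
B = 7/6 (B = (⅙)*7 = 7/6 ≈ 1.1667)
F(o, M) = 3 - M/2 (F(o, M) = (6 - M)/2 = 3 - M/2)
F(-7, B)*15 + A(z, 7) = (3 - ½*7/6)*15 - 3*3 = (3 - 7/12)*15 - 9 = (29/12)*15 - 9 = 145/4 - 9 = 109/4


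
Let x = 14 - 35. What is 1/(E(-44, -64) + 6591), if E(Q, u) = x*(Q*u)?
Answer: -1/52545 ≈ -1.9031e-5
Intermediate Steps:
x = -21
E(Q, u) = -21*Q*u
1/(E(-44, -64) + 6591) = 1/(-21*(-44)*(-64) + 6591) = 1/(-59136 + 6591) = 1/(-52545) = -1/52545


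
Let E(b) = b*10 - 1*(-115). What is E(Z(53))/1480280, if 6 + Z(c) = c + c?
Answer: 223/296056 ≈ 0.00075324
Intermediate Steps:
Z(c) = -6 + 2*c (Z(c) = -6 + (c + c) = -6 + 2*c)
E(b) = 115 + 10*b (E(b) = 10*b + 115 = 115 + 10*b)
E(Z(53))/1480280 = (115 + 10*(-6 + 2*53))/1480280 = (115 + 10*(-6 + 106))*(1/1480280) = (115 + 10*100)*(1/1480280) = (115 + 1000)*(1/1480280) = 1115*(1/1480280) = 223/296056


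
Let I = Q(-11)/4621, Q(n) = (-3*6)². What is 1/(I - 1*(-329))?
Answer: 4621/1520633 ≈ 0.0030389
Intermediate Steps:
Q(n) = 324 (Q(n) = (-18)² = 324)
I = 324/4621 ≈ 0.070115
1/(I - 1*(-329)) = 1/(324/4621 - 1*(-329)) = 1/(324/4621 + 329) = 1/(1520633/4621) = 4621/1520633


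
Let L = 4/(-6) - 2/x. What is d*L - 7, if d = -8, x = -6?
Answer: -13/3 ≈ -4.3333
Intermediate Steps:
L = -1/3 (L = 4/(-6) - 2/(-6) = 4*(-1/6) - 2*(-1/6) = -2/3 + 1/3 = -1/3 ≈ -0.33333)
d*L - 7 = -8*(-1/3) - 7 = 8/3 - 7 = -13/3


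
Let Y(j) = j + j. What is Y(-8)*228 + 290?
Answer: -3358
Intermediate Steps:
Y(j) = 2*j
Y(-8)*228 + 290 = (2*(-8))*228 + 290 = -16*228 + 290 = -3648 + 290 = -3358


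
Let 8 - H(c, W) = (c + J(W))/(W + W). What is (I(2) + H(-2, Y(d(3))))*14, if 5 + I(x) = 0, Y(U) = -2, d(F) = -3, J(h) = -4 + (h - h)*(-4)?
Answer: 21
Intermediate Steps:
J(h) = -4 (J(h) = -4 + 0*(-4) = -4 + 0 = -4)
I(x) = -5 (I(x) = -5 + 0 = -5)
H(c, W) = 8 - (-4 + c)/(2*W) (H(c, W) = 8 - (c - 4)/(W + W) = 8 - (-4 + c)/(2*W))
(I(2) + H(-2, Y(d(3))))*14 = (-5 + (½)*(4 - 1*(-2) + 16*(-2))/(-2))*14 = (-5 + (½)*(-½)*(4 + 2 - 32))*14 = (-5 + (½)*(-½)*(-26))*14 = (-5 + 13/2)*14 = (3/2)*14 = 21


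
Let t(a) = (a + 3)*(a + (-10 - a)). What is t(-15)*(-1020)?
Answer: -122400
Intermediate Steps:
t(a) = -30 - 10*a (t(a) = (3 + a)*(-10) = -30 - 10*a)
t(-15)*(-1020) = (-30 - 10*(-15))*(-1020) = (-30 + 150)*(-1020) = 120*(-1020) = -122400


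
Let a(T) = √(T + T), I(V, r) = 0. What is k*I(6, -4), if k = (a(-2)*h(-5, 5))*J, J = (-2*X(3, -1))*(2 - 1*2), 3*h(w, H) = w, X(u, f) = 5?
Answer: 0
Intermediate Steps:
h(w, H) = w/3
J = 0 (J = (-2*5)*(2 - 1*2) = -10*(2 - 2) = -10*0 = 0)
a(T) = √2*√T (a(T) = √(2*T) = √2*√T)
k = 0 (k = ((√2*√(-2))*((⅓)*(-5)))*0 = ((√2*(I*√2))*(-5/3))*0 = ((2*I)*(-5/3))*0 = -10*I/3*0 = 0)
k*I(6, -4) = 0*0 = 0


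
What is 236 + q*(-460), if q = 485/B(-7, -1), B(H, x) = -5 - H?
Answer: -111314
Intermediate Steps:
q = 485/2 (q = 485/(-5 - 1*(-7)) = 485/(-5 + 7) = 485/2 ≈ 242.50)
236 + q*(-460) = 236 + (485/2)*(-460) = 236 - 111550 = -111314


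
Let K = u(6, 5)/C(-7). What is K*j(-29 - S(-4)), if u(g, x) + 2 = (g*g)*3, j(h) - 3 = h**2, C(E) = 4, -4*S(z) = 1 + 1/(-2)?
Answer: 2838309/128 ≈ 22174.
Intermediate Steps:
S(z) = -1/8 (S(z) = -(1 + 1/(-2))/4 = -(1 - 1/2)/4 = -1/4*1/2 = -1/8)
j(h) = 3 + h**2
u(g, x) = -2 + 3*g**2 (u(g, x) = -2 + (g*g)*3 = -2 + g**2*3 = -2 + 3*g**2)
K = 53/2 (K = (-2 + 3*6**2)/4 = (-2 + 3*36)*(1/4) = (-2 + 108)*(1/4) = 106*(1/4) = 53/2 ≈ 26.500)
K*j(-29 - S(-4)) = 53*(3 + (-29 - 1*(-1/8))**2)/2 = 53*(3 + (-29 + 1/8)**2)/2 = 53*(3 + (-231/8)**2)/2 = 53*(3 + 53361/64)/2 = (53/2)*(53553/64) = 2838309/128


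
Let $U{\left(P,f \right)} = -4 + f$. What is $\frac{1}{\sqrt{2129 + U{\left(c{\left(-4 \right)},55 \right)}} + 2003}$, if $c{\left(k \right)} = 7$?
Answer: $\frac{2003}{4009829} - \frac{2 \sqrt{545}}{4009829} \approx 0.00048788$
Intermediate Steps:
$\frac{1}{\sqrt{2129 + U{\left(c{\left(-4 \right)},55 \right)}} + 2003} = \frac{1}{\sqrt{2129 + \left(-4 + 55\right)} + 2003} = \frac{1}{\sqrt{2129 + 51} + 2003} = \frac{1}{\sqrt{2180} + 2003} = \frac{1}{2 \sqrt{545} + 2003} = \frac{1}{2003 + 2 \sqrt{545}}$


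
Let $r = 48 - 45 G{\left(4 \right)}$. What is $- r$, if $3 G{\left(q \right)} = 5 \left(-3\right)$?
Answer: $-273$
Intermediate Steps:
$G{\left(q \right)} = -5$ ($G{\left(q \right)} = \frac{5 \left(-3\right)}{3} = \frac{1}{3} \left(-15\right) = -5$)
$r = 273$ ($r = 48 - -225 = 48 + 225 = 273$)
$- r = \left(-1\right) 273 = -273$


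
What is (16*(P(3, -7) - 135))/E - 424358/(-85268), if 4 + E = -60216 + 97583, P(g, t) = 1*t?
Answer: 7830779529/1592934142 ≈ 4.9159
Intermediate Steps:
P(g, t) = t
E = 37363 (E = -4 + (-60216 + 97583) = -4 + 37367 = 37363)
(16*(P(3, -7) - 135))/E - 424358/(-85268) = (16*(-7 - 135))/37363 - 424358/(-85268) = (16*(-142))*(1/37363) - 424358*(-1/85268) = -2272*1/37363 + 212179/42634 = -2272/37363 + 212179/42634 = 7830779529/1592934142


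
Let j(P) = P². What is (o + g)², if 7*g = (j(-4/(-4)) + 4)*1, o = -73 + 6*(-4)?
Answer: 454276/49 ≈ 9270.9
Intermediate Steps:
o = -97 (o = -73 - 24 = -97)
g = 5/7 (g = (((-4/(-4))² + 4)*1)/7 = (((-4*(-¼))² + 4)*1)/7 = ((1² + 4)*1)/7 = ((1 + 4)*1)/7 = (5*1)/7 = (⅐)*5 = 5/7 ≈ 0.71429)
(o + g)² = (-97 + 5/7)² = (-674/7)² = 454276/49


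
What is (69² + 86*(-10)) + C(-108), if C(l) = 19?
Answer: 3920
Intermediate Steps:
(69² + 86*(-10)) + C(-108) = (69² + 86*(-10)) + 19 = (4761 - 860) + 19 = 3901 + 19 = 3920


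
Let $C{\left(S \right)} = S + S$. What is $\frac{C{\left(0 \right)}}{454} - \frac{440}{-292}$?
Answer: $\frac{110}{73} \approx 1.5068$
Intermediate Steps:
$C{\left(S \right)} = 2 S$
$\frac{C{\left(0 \right)}}{454} - \frac{440}{-292} = \frac{2 \cdot 0}{454} - \frac{440}{-292} = 0 \cdot \frac{1}{454} - - \frac{110}{73} = 0 + \frac{110}{73} = \frac{110}{73}$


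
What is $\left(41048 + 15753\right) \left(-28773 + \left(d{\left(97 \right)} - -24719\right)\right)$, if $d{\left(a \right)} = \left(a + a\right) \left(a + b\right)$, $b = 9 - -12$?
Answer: $1070017238$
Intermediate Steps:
$b = 21$ ($b = 9 + 12 = 21$)
$d{\left(a \right)} = 2 a \left(21 + a\right)$ ($d{\left(a \right)} = \left(a + a\right) \left(a + 21\right) = 2 a \left(21 + a\right)$)
$\left(41048 + 15753\right) \left(-28773 + \left(d{\left(97 \right)} - -24719\right)\right) = \left(41048 + 15753\right) \left(-28773 + \left(2 \cdot 97 \left(21 + 97\right) - -24719\right)\right) = 56801 \left(-28773 + \left(2 \cdot 97 \cdot 118 + 24719\right)\right) = 56801 \left(-28773 + \left(22892 + 24719\right)\right) = 56801 \left(-28773 + 47611\right) = 56801 \cdot 18838 = 1070017238$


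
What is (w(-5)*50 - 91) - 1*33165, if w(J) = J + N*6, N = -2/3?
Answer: -33706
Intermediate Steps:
N = -⅔ (N = -2*⅓ = -⅔ ≈ -0.66667)
w(J) = -4 + J (w(J) = J - ⅔*6 = J - 4 = -4 + J)
(w(-5)*50 - 91) - 1*33165 = ((-4 - 5)*50 - 91) - 1*33165 = (-9*50 - 91) - 33165 = (-450 - 91) - 33165 = -541 - 33165 = -33706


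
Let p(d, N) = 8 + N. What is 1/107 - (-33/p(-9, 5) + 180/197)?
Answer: 447788/274027 ≈ 1.6341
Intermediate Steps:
1/107 - (-33/p(-9, 5) + 180/197) = 1/107 - (-33/(8 + 5) + 180/197) = 1/107 - (-33/13 + 180*(1/197)) = 1/107 - (-33*1/13 + 180/197) = 1/107 - (-33/13 + 180/197) = 1/107 - 1*(-4161/2561) = 1/107 + 4161/2561 = 447788/274027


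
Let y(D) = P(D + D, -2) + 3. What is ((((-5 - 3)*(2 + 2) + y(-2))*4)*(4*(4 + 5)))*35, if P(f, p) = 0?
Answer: -146160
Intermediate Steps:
y(D) = 3 (y(D) = 0 + 3 = 3)
((((-5 - 3)*(2 + 2) + y(-2))*4)*(4*(4 + 5)))*35 = ((((-5 - 3)*(2 + 2) + 3)*4)*(4*(4 + 5)))*35 = (((-8*4 + 3)*4)*(4*9))*35 = (((-32 + 3)*4)*36)*35 = (-29*4*36)*35 = -116*36*35 = -4176*35 = -146160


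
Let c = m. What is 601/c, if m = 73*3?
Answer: 601/219 ≈ 2.7443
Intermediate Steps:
m = 219
c = 219
601/c = 601/219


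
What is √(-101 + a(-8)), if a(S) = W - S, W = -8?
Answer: I*√101 ≈ 10.05*I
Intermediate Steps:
a(S) = -8 - S
√(-101 + a(-8)) = √(-101 + (-8 - 1*(-8))) = √(-101 + (-8 + 8)) = √(-101 + 0) = √(-101) = I*√101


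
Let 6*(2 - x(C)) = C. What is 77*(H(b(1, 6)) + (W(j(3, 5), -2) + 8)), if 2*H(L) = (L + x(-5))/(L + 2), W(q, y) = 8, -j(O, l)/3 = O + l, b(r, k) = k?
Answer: 122353/96 ≈ 1274.5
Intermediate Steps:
x(C) = 2 - C/6
j(O, l) = -3*O - 3*l (j(O, l) = -3*(O + l) = -3*O - 3*l)
H(L) = (17/6 + L)/(2*(2 + L)) (H(L) = ((L + (2 - ⅙*(-5)))/(L + 2))/2 = ((L + (2 + ⅚))/(2 + L))/2 = ((L + 17/6)/(2 + L))/2 = ((17/6 + L)/(2 + L))/2 = (17/6 + L)/(2*(2 + L)))
77*(H(b(1, 6)) + (W(j(3, 5), -2) + 8)) = 77*((17 + 6*6)/(12*(2 + 6)) + (8 + 8)) = 77*((1/12)*(17 + 36)/8 + 16) = 77*((1/12)*(⅛)*53 + 16) = 77*(53/96 + 16) = 77*(1589/96) = 122353/96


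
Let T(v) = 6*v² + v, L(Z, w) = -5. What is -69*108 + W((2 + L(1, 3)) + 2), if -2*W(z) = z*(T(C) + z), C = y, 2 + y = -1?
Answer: -7427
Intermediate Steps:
y = -3 (y = -2 - 1 = -3)
C = -3
T(v) = v + 6*v²
W(z) = -z*(51 + z)/2 (W(z) = -z*(-3*(1 + 6*(-3)) + z)/2 = -z*(-3*(1 - 18) + z)/2 = -z*(-3*(-17) + z)/2 = -z*(51 + z)/2)
-69*108 + W((2 + L(1, 3)) + 2) = -69*108 - ((2 - 5) + 2)*(51 + ((2 - 5) + 2))/2 = -7452 - (-3 + 2)*(51 + (-3 + 2))/2 = -7452 - ½*(-1)*(51 - 1) = -7452 - ½*(-1)*50 = -7452 + 25 = -7427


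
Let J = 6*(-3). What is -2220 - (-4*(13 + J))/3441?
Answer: -7639040/3441 ≈ -2220.0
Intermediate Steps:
J = -18
-2220 - (-4*(13 + J))/3441 = -2220 - (-4*(13 - 18))/3441 = -2220 - (-4*(-5))/3441 = -2220 - 20/3441 = -7639040/3441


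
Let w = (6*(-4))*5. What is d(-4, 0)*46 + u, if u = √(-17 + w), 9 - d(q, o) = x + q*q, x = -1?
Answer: -276 + I*√137 ≈ -276.0 + 11.705*I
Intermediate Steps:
d(q, o) = 10 - q² (d(q, o) = 9 - (-1 + q*q) = 9 - (-1 + q²) = 9 + (1 - q²) = 10 - q²)
w = -120 (w = -24*5 = -120)
u = I*√137 (u = √(-17 - 120) = √(-137) = I*√137 ≈ 11.705*I)
d(-4, 0)*46 + u = (10 - 1*(-4)²)*46 + I*√137 = (10 - 1*16)*46 + I*√137 = (10 - 16)*46 + I*√137 = -6*46 + I*√137 = -276 + I*√137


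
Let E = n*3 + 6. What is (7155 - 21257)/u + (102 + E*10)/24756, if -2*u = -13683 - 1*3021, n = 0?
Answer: -14489837/8615088 ≈ -1.6819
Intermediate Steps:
E = 6 (E = 0*3 + 6 = 0 + 6 = 6)
u = 8352 (u = -(-13683 - 1*3021)/2 = -(-13683 - 3021)/2 = -½*(-16704) = 8352)
(7155 - 21257)/u + (102 + E*10)/24756 = (7155 - 21257)/8352 + (102 + 6*10)/24756 = -14102*1/8352 + (102 + 60)*(1/24756) = -7051/4176 + 162*(1/24756) = -7051/4176 + 27/4126 = -14489837/8615088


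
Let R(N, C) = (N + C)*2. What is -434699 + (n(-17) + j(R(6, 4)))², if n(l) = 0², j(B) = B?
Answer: -434299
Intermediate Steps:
R(N, C) = 2*C + 2*N (R(N, C) = (C + N)*2 = 2*C + 2*N)
n(l) = 0
-434699 + (n(-17) + j(R(6, 4)))² = -434699 + (0 + (2*4 + 2*6))² = -434699 + (0 + (8 + 12))² = -434699 + (0 + 20)² = -434699 + 20² = -434699 + 400 = -434299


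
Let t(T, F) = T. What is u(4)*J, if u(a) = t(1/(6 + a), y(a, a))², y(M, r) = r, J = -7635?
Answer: -1527/20 ≈ -76.350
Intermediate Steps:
u(a) = (6 + a)⁻² (u(a) = (1/(6 + a))² = (6 + a)⁻²)
u(4)*J = -7635/(6 + 4)² = -7635/10² = (1/100)*(-7635) = -1527/20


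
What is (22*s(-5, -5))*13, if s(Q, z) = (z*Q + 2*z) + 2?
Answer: 4862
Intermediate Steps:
s(Q, z) = 2 + 2*z + Q*z (s(Q, z) = (Q*z + 2*z) + 2 = (2*z + Q*z) + 2 = 2 + 2*z + Q*z)
(22*s(-5, -5))*13 = (22*(2 + 2*(-5) - 5*(-5)))*13 = (22*(2 - 10 + 25))*13 = (22*17)*13 = 374*13 = 4862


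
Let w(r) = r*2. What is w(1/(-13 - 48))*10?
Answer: -20/61 ≈ -0.32787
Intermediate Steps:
w(r) = 2*r
w(1/(-13 - 48))*10 = (2/(-13 - 48))*10 = (2/(-61))*10 = (2*(-1/61))*10 = -2/61*10 = -20/61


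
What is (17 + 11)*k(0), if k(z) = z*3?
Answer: 0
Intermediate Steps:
k(z) = 3*z
(17 + 11)*k(0) = (17 + 11)*(3*0) = 28*0 = 0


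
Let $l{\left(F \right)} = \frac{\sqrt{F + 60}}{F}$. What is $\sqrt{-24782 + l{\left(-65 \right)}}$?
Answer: $\frac{\sqrt{-104703950 - 65 i \sqrt{5}}}{65} \approx 0.00010926 - 157.42 i$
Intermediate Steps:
$l{\left(F \right)} = \frac{\sqrt{60 + F}}{F}$
$\sqrt{-24782 + l{\left(-65 \right)}} = \sqrt{-24782 + \frac{\sqrt{60 - 65}}{-65}} = \sqrt{-24782 - \frac{\sqrt{-5}}{65}} = \sqrt{-24782 - \frac{i \sqrt{5}}{65}}$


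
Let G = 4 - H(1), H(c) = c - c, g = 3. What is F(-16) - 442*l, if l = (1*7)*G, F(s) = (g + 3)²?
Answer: -12340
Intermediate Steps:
H(c) = 0
G = 4 (G = 4 - 1*0 = 4 + 0 = 4)
F(s) = 36 (F(s) = (3 + 3)² = 6² = 36)
l = 28 (l = (1*7)*4 = 7*4 = 28)
F(-16) - 442*l = 36 - 442*28 = 36 - 12376 = -12340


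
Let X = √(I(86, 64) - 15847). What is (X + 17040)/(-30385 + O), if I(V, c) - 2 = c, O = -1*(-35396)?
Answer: 17040/5011 + I*√15781/5011 ≈ 3.4005 + 0.025069*I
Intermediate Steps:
O = 35396
I(V, c) = 2 + c
X = I*√15781 (X = √((2 + 64) - 15847) = √(66 - 15847) = √(-15781) = I*√15781 ≈ 125.62*I)
(X + 17040)/(-30385 + O) = (I*√15781 + 17040)/(-30385 + 35396) = (17040 + I*√15781)/5011 = (17040 + I*√15781)*(1/5011) = 17040/5011 + I*√15781/5011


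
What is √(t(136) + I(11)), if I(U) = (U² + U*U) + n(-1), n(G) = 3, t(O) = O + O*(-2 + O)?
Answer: 61*√5 ≈ 136.40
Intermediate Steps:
I(U) = 3 + 2*U² (I(U) = (U² + U*U) + 3 = (U² + U²) + 3 = 2*U² + 3 = 3 + 2*U²)
√(t(136) + I(11)) = √(136*(-1 + 136) + (3 + 2*11²)) = √(136*135 + (3 + 2*121)) = √(18360 + (3 + 242)) = √(18360 + 245) = √18605 = 61*√5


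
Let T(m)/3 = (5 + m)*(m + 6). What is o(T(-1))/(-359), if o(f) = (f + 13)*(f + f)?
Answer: -8760/359 ≈ -24.401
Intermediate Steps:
T(m) = 3*(5 + m)*(6 + m) (T(m) = 3*((5 + m)*(m + 6)) = 3*((5 + m)*(6 + m)) = 3*(5 + m)*(6 + m))
o(f) = 2*f*(13 + f) (o(f) = (13 + f)*(2*f) = 2*f*(13 + f))
o(T(-1))/(-359) = (2*(90 + 3*(-1)² + 33*(-1))*(13 + (90 + 3*(-1)² + 33*(-1))))/(-359) = (2*(90 + 3*1 - 33)*(13 + (90 + 3*1 - 33)))*(-1/359) = (2*(90 + 3 - 33)*(13 + (90 + 3 - 33)))*(-1/359) = (2*60*(13 + 60))*(-1/359) = (2*60*73)*(-1/359) = 8760*(-1/359) = -8760/359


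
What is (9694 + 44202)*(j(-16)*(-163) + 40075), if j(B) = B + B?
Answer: 2441003736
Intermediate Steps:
j(B) = 2*B
(9694 + 44202)*(j(-16)*(-163) + 40075) = (9694 + 44202)*((2*(-16))*(-163) + 40075) = 53896*(-32*(-163) + 40075) = 53896*(5216 + 40075) = 53896*45291 = 2441003736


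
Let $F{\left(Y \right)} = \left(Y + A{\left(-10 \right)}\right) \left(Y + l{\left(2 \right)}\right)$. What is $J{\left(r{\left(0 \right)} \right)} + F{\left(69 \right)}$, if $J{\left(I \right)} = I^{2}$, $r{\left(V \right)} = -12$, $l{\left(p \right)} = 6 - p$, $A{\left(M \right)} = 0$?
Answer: $5181$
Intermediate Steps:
$F{\left(Y \right)} = Y \left(4 + Y\right)$ ($F{\left(Y \right)} = \left(Y + 0\right) \left(Y + \left(6 - 2\right)\right) = Y \left(Y + \left(6 - 2\right)\right) = Y \left(Y + 4\right) = Y \left(4 + Y\right)$)
$J{\left(r{\left(0 \right)} \right)} + F{\left(69 \right)} = \left(-12\right)^{2} + 69 \left(4 + 69\right) = 144 + 69 \cdot 73 = 144 + 5037 = 5181$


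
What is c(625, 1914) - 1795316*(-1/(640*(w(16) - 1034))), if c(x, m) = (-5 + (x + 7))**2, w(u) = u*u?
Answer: 48936249091/124480 ≈ 3.9313e+5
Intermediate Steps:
w(u) = u**2
c(x, m) = (2 + x)**2 (c(x, m) = (-5 + (7 + x))**2 = (2 + x)**2)
c(625, 1914) - 1795316*(-1/(640*(w(16) - 1034))) = (2 + 625)**2 - 1795316*(-1/(640*(16**2 - 1034))) = 627**2 - 1795316*(-1/(640*(256 - 1034))) = 393129 - 1795316/((-640*(-778))) = 393129 - 1795316/497920 = 393129 - 1795316*1/497920 = 393129 - 448829/124480 = 48936249091/124480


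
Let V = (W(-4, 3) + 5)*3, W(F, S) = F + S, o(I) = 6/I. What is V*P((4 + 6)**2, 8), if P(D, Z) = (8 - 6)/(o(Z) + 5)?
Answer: 96/23 ≈ 4.1739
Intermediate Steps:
P(D, Z) = 2/(5 + 6/Z) (P(D, Z) = (8 - 6)/(6/Z + 5) = 2/(5 + 6/Z))
V = 12 (V = ((-4 + 3) + 5)*3 = (-1 + 5)*3 = 4*3 = 12)
V*P((4 + 6)**2, 8) = 12*(2*8/(6 + 5*8)) = 12*(2*8/(6 + 40)) = 12*(2*8/46) = 12*(2*8*(1/46)) = 12*(8/23) = 96/23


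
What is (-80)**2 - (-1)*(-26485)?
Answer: -20085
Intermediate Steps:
(-80)**2 - (-1)*(-26485) = 6400 - 1*26485 = 6400 - 26485 = -20085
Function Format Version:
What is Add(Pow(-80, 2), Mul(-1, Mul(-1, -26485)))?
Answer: -20085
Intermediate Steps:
Add(Pow(-80, 2), Mul(-1, Mul(-1, -26485))) = Add(6400, Mul(-1, 26485)) = Add(6400, -26485) = -20085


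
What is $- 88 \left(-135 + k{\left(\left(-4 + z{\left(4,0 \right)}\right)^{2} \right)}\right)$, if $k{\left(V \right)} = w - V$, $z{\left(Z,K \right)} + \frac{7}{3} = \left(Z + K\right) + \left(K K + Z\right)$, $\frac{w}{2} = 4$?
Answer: $\frac{102784}{9} \approx 11420.0$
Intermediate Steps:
$w = 8$ ($w = 2 \cdot 4 = 8$)
$z{\left(Z,K \right)} = - \frac{7}{3} + K + K^{2} + 2 Z$ ($z{\left(Z,K \right)} = - \frac{7}{3} + \left(\left(Z + K\right) + \left(K K + Z\right)\right) = - \frac{7}{3} + \left(\left(K + Z\right) + \left(K^{2} + Z\right)\right) = - \frac{7}{3} + \left(\left(K + Z\right) + \left(Z + K^{2}\right)\right) = - \frac{7}{3} + \left(K + K^{2} + 2 Z\right) = - \frac{7}{3} + K + K^{2} + 2 Z$)
$k{\left(V \right)} = 8 - V$
$- 88 \left(-135 + k{\left(\left(-4 + z{\left(4,0 \right)}\right)^{2} \right)}\right) = - 88 \left(-135 + \left(8 - \left(-4 + \left(- \frac{7}{3} + 0 + 0^{2} + 2 \cdot 4\right)\right)^{2}\right)\right) = - 88 \left(-135 + \left(8 - \left(-4 + \left(- \frac{7}{3} + 0 + 0 + 8\right)\right)^{2}\right)\right) = - 88 \left(-135 + \left(8 - \left(-4 + \frac{17}{3}\right)^{2}\right)\right) = - 88 \left(-135 + \left(8 - \left(\frac{5}{3}\right)^{2}\right)\right) = - 88 \left(-135 + \left(8 - \frac{25}{9}\right)\right) = - 88 \left(-135 + \frac{47}{9}\right) = \left(-88\right) \left(- \frac{1168}{9}\right) = \frac{102784}{9}$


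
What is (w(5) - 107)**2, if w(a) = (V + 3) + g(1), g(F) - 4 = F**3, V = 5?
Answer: 8836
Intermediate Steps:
g(F) = 4 + F**3
w(a) = 13 (w(a) = (5 + 3) + (4 + 1**3) = 8 + (4 + 1) = 8 + 5 = 13)
(w(5) - 107)**2 = (13 - 107)**2 = (-94)**2 = 8836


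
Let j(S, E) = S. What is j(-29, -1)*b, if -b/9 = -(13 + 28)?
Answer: -10701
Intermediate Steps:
b = 369 (b = -(-9)*(13 + 28) = -(-9)*41 = -9*(-41) = 369)
j(-29, -1)*b = -29*369 = -10701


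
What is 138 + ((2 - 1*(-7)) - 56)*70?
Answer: -3152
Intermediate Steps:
138 + ((2 - 1*(-7)) - 56)*70 = 138 + ((2 + 7) - 56)*70 = 138 + (9 - 56)*70 = 138 - 47*70 = 138 - 3290 = -3152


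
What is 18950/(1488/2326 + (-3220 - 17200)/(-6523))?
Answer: 71879709275/14300786 ≈ 5026.3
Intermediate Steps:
18950/(1488/2326 + (-3220 - 17200)/(-6523)) = 18950/(1488*(1/2326) - 20420*(-1/6523)) = 18950/(744/1163 + 20420/6523) = 18950/(28601572/7586249) = 18950*(7586249/28601572) = 71879709275/14300786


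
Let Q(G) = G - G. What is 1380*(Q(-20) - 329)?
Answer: -454020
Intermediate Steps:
Q(G) = 0
1380*(Q(-20) - 329) = 1380*(0 - 329) = 1380*(-329) = -454020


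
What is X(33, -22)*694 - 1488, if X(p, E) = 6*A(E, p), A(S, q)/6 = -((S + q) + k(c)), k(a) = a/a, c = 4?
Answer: -301296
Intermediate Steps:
k(a) = 1
A(S, q) = -6 - 6*S - 6*q (A(S, q) = 6*(-((S + q) + 1)) = 6*(-(1 + S + q)) = 6*(-1 - S - q) = -6 - 6*S - 6*q)
X(p, E) = -36 - 36*E - 36*p (X(p, E) = 6*(-6 - 6*E - 6*p) = -36 - 36*E - 36*p)
X(33, -22)*694 - 1488 = (-36 - 36*(-22) - 36*33)*694 - 1488 = (-36 + 792 - 1188)*694 - 1488 = -432*694 - 1488 = -299808 - 1488 = -301296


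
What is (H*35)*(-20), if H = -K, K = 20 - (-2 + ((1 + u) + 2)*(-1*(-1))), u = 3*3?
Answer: 7000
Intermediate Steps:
u = 9
K = 10 (K = 20 - (-2 + ((1 + 9) + 2)*(-1*(-1))) = 20 - (-2 + (10 + 2)*1) = 20 - (-2 + 12*1) = 20 - (-2 + 12) = 20 - 1*10 = 20 - 10 = 10)
H = -10 (H = -1*10 = -10)
(H*35)*(-20) = -10*35*(-20) = -350*(-20) = 7000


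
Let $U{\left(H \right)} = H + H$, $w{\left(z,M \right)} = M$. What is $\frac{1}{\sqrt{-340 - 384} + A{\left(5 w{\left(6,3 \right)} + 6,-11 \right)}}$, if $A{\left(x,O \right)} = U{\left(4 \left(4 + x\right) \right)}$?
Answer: $\frac{50}{10181} - \frac{i \sqrt{181}}{20362} \approx 0.0049111 - 0.00066072 i$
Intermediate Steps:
$U{\left(H \right)} = 2 H$
$A{\left(x,O \right)} = 32 + 8 x$ ($A{\left(x,O \right)} = 2 \cdot 4 \left(4 + x\right) = 2 \left(16 + 4 x\right) = 32 + 8 x$)
$\frac{1}{\sqrt{-340 - 384} + A{\left(5 w{\left(6,3 \right)} + 6,-11 \right)}} = \frac{1}{\sqrt{-340 - 384} + \left(32 + 8 \left(5 \cdot 3 + 6\right)\right)} = \frac{1}{\sqrt{-724} + \left(32 + 8 \left(15 + 6\right)\right)} = \frac{1}{2 i \sqrt{181} + \left(32 + 8 \cdot 21\right)} = \frac{1}{2 i \sqrt{181} + \left(32 + 168\right)} = \frac{1}{2 i \sqrt{181} + 200} = \frac{1}{200 + 2 i \sqrt{181}}$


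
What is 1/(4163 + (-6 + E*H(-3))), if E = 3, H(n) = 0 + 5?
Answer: 1/4172 ≈ 0.00023969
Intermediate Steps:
H(n) = 5
1/(4163 + (-6 + E*H(-3))) = 1/(4163 + (-6 + 3*5)) = 1/(4163 + (-6 + 15)) = 1/(4163 + 9) = 1/4172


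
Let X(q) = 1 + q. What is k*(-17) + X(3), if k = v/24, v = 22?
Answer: -139/12 ≈ -11.583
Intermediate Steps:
k = 11/12 (k = 22/24 = 22*(1/24) = 11/12 ≈ 0.91667)
k*(-17) + X(3) = (11/12)*(-17) + (1 + 3) = -187/12 + 4 = -139/12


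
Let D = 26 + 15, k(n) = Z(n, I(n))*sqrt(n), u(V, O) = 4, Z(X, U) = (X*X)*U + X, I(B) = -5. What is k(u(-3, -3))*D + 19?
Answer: -6213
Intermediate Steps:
Z(X, U) = X + U*X**2 (Z(X, U) = X**2*U + X = U*X**2 + X = X + U*X**2)
k(n) = n**(3/2)*(1 - 5*n) (k(n) = (n*(1 - 5*n))*sqrt(n) = n**(3/2)*(1 - 5*n))
D = 41
k(u(-3, -3))*D + 19 = (4**(3/2)*(1 - 5*4))*41 + 19 = (8*(1 - 20))*41 + 19 = (8*(-19))*41 + 19 = -152*41 + 19 = -6232 + 19 = -6213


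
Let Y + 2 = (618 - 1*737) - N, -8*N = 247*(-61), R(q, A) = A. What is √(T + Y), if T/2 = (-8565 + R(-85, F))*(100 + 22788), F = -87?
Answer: 3*I*√704099478/4 ≈ 19901.0*I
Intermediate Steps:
N = 15067/8 (N = -247*(-61)/8 = -⅛*(-15067) = 15067/8 ≈ 1883.4)
Y = -16035/8 (Y = -2 + ((618 - 1*737) - 1*15067/8) = -2 + ((618 - 737) - 15067/8) = -2 + (-119 - 15067/8) = -2 - 16019/8 = -16035/8 ≈ -2004.4)
T = -396053952 (T = 2*((-8565 - 87)*(100 + 22788)) = 2*(-8652*22888) = 2*(-198026976) = -396053952)
√(T + Y) = √(-396053952 - 16035/8) = √(-3168447651/8) = 3*I*√704099478/4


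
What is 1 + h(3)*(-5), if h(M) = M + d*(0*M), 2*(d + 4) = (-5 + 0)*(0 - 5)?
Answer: -14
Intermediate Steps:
d = 17/2 (d = -4 + ((-5 + 0)*(0 - 5))/2 = -4 + (-5*(-5))/2 = -4 + (½)*25 = -4 + 25/2 = 17/2 ≈ 8.5000)
h(M) = M (h(M) = M + 17*(0*M)/2 = M + (17/2)*0 = M + 0 = M)
1 + h(3)*(-5) = 1 + 3*(-5) = 1 - 15 = -14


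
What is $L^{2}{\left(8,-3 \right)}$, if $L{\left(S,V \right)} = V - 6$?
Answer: $81$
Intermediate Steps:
$L{\left(S,V \right)} = -6 + V$
$L^{2}{\left(8,-3 \right)} = \left(-6 - 3\right)^{2} = \left(-9\right)^{2} = 81$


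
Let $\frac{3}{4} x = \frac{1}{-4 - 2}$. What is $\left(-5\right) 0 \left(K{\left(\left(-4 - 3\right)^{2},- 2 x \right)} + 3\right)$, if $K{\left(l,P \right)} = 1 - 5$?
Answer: $0$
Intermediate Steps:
$x = - \frac{2}{9}$ ($x = \frac{4}{3 \left(-4 - 2\right)} = \frac{4}{3 \left(-6\right)} = \frac{4}{3} \left(- \frac{1}{6}\right) = - \frac{2}{9} \approx -0.22222$)
$K{\left(l,P \right)} = -4$ ($K{\left(l,P \right)} = 1 - 5 = -4$)
$\left(-5\right) 0 \left(K{\left(\left(-4 - 3\right)^{2},- 2 x \right)} + 3\right) = \left(-5\right) 0 \left(-4 + 3\right) = 0 \left(-1\right) = 0$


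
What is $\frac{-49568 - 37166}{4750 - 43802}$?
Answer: $\frac{43367}{19526} \approx 2.221$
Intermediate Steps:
$\frac{-49568 - 37166}{4750 - 43802} = - \frac{86734}{-39052} = \left(-86734\right) \left(- \frac{1}{39052}\right) = \frac{43367}{19526}$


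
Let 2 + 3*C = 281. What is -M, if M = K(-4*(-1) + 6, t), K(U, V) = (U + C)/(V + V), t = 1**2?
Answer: -103/2 ≈ -51.500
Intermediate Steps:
C = 93 (C = -2/3 + (1/3)*281 = -2/3 + 281/3 = 93)
t = 1
K(U, V) = (93 + U)/(2*V) (K(U, V) = (U + 93)/(V + V) = (93 + U)/((2*V)) = (93 + U)*(1/(2*V)) = (93 + U)/(2*V))
M = 103/2 (M = (1/2)*(93 + (-4*(-1) + 6))/1 = (1/2)*1*(93 + (4 + 6)) = (1/2)*1*(93 + 10) = (1/2)*1*103 = 103/2 ≈ 51.500)
-M = -1*103/2 = -103/2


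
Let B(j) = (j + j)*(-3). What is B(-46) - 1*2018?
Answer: -1742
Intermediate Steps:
B(j) = -6*j (B(j) = (2*j)*(-3) = -6*j)
B(-46) - 1*2018 = -6*(-46) - 1*2018 = 276 - 2018 = -1742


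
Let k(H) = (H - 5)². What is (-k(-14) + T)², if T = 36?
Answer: 105625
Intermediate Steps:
k(H) = (-5 + H)²
(-k(-14) + T)² = (-(-5 - 14)² + 36)² = (-1*(-19)² + 36)² = (-1*361 + 36)² = (-361 + 36)² = (-325)² = 105625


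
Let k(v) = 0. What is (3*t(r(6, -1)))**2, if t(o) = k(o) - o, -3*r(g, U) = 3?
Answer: 9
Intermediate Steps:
r(g, U) = -1 (r(g, U) = -1/3*3 = -1)
t(o) = -o (t(o) = 0 - o = -o)
(3*t(r(6, -1)))**2 = (3*(-1*(-1)))**2 = (3*1)**2 = 3**2 = 9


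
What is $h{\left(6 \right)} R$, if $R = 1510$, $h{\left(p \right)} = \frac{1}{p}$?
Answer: $\frac{755}{3} \approx 251.67$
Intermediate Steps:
$h{\left(6 \right)} R = \frac{1}{6} \cdot 1510 = \frac{755}{3}$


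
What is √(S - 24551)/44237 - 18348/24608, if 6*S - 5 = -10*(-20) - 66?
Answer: -4587/6152 + I*√883002/265422 ≈ -0.74561 + 0.0035403*I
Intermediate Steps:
S = 139/6 (S = ⅚ + (-10*(-20) - 66)/6 = ⅚ + (200 - 66)/6 = ⅚ + (⅙)*134 = ⅚ + 67/3 = 139/6 ≈ 23.167)
√(S - 24551)/44237 - 18348/24608 = √(139/6 - 24551)/44237 - 18348/24608 = √(-147167/6)*(1/44237) - 18348*1/24608 = (I*√883002/6)*(1/44237) - 4587/6152 = I*√883002/265422 - 4587/6152 = -4587/6152 + I*√883002/265422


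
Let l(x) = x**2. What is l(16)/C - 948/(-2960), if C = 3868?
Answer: 276539/715580 ≈ 0.38645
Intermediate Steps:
l(16)/C - 948/(-2960) = 16**2/3868 - 948/(-2960) = 256*(1/3868) - 948*(-1/2960) = 64/967 + 237/740 = 276539/715580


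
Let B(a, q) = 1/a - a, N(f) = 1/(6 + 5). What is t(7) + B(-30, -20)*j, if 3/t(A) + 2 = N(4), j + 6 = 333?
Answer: 685827/70 ≈ 9797.5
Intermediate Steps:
j = 327 (j = -6 + 333 = 327)
N(f) = 1/11
t(A) = -11/7 (t(A) = 3/(-2 + 1/11) = 3/(-21/11) = 3*(-11/21) = -11/7)
t(7) + B(-30, -20)*j = -11/7 + (1/(-30) - 1*(-30))*327 = -11/7 + (-1/30 + 30)*327 = -11/7 + (899/30)*327 = -11/7 + 97991/10 = 685827/70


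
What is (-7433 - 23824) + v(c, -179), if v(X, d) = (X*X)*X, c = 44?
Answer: 53927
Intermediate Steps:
v(X, d) = X³ (v(X, d) = X²*X = X³)
(-7433 - 23824) + v(c, -179) = (-7433 - 23824) + 44³ = -31257 + 85184 = 53927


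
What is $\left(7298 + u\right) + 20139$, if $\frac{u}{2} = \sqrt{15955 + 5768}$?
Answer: $27437 + 2 \sqrt{21723} \approx 27732.0$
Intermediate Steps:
$u = 2 \sqrt{21723}$ ($u = 2 \sqrt{15955 + 5768} = 2 \sqrt{21723} \approx 294.77$)
$\left(7298 + u\right) + 20139 = \left(7298 + 2 \sqrt{21723}\right) + 20139 = 27437 + 2 \sqrt{21723}$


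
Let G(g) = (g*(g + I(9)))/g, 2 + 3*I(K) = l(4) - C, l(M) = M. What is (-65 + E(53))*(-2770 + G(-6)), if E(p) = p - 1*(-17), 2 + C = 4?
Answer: -13880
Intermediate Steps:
C = 2 (C = -2 + 4 = 2)
I(K) = 0 (I(K) = -⅔ + (4 - 1*2)/3 = -⅔ + (4 - 2)/3 = -⅔ + (⅓)*2 = -⅔ + ⅔ = 0)
G(g) = g (G(g) = (g*(g + 0))/g = (g*g)/g = g²/g = g)
E(p) = 17 + p (E(p) = p + 17 = 17 + p)
(-65 + E(53))*(-2770 + G(-6)) = (-65 + (17 + 53))*(-2770 - 6) = (-65 + 70)*(-2776) = 5*(-2776) = -13880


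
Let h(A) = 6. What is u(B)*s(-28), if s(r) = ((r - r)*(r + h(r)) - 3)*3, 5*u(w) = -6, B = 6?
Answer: 54/5 ≈ 10.800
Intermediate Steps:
u(w) = -6/5 (u(w) = (⅕)*(-6) = -6/5)
s(r) = -9 (s(r) = ((r - r)*(r + 6) - 3)*3 = (0*(6 + r) - 3)*3 = (0 - 3)*3 = -3*3 = -9)
u(B)*s(-28) = -6/5*(-9) = 54/5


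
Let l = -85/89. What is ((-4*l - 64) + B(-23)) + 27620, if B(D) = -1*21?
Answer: 2450955/89 ≈ 27539.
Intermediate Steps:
l = -85/89 (l = -85*1/89 = -85/89 ≈ -0.95506)
B(D) = -21
((-4*l - 64) + B(-23)) + 27620 = ((-4*(-85/89) - 64) - 21) + 27620 = ((340/89 - 64) - 21) + 27620 = (-5356/89 - 21) + 27620 = -7225/89 + 27620 = 2450955/89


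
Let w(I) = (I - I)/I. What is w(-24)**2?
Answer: 0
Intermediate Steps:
w(I) = 0 (w(I) = 0/I = 0)
w(-24)**2 = 0**2 = 0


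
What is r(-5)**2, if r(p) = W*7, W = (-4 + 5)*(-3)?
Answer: 441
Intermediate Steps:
W = -3 (W = 1*(-3) = -3)
r(p) = -21 (r(p) = -3*7 = -21)
r(-5)**2 = (-21)**2 = 441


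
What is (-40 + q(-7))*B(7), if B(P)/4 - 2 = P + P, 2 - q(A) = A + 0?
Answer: -1984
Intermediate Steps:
q(A) = 2 - A (q(A) = 2 - (A + 0) = 2 - A)
B(P) = 8 + 8*P (B(P) = 8 + 4*(P + P) = 8 + 4*(2*P) = 8 + 8*P)
(-40 + q(-7))*B(7) = (-40 + (2 - 1*(-7)))*(8 + 8*7) = (-40 + (2 + 7))*(8 + 56) = (-40 + 9)*64 = -31*64 = -1984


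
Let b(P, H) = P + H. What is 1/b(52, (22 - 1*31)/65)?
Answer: 65/3371 ≈ 0.019282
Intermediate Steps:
b(P, H) = H + P
1/b(52, (22 - 1*31)/65) = 1/((22 - 1*31)/65 + 52) = 1/((22 - 31)*(1/65) + 52) = 1/(-9*1/65 + 52) = 1/(-9/65 + 52) = 1/(3371/65) = 65/3371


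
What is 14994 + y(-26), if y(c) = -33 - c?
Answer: 14987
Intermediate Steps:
14994 + y(-26) = 14994 + (-33 - 1*(-26)) = 14994 + (-33 + 26) = 14994 - 7 = 14987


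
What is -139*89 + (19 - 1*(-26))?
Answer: -12326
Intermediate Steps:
-139*89 + (19 - 1*(-26)) = -12371 + (19 + 26) = -12371 + 45 = -12326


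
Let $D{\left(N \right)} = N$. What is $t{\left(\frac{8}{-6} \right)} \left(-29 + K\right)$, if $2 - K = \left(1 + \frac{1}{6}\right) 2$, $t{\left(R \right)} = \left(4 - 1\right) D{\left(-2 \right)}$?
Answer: $176$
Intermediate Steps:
$t{\left(R \right)} = -6$ ($t{\left(R \right)} = \left(4 - 1\right) \left(-2\right) = 3 \left(-2\right) = -6$)
$K = - \frac{1}{3}$ ($K = 2 - \left(1 + \frac{1}{6}\right) 2 = 2 - \frac{7}{6} \cdot 2 = 2 - \frac{7}{3} = - \frac{1}{3} \approx -0.33333$)
$t{\left(\frac{8}{-6} \right)} \left(-29 + K\right) = - 6 \left(-29 - \frac{1}{3}\right) = \left(-6\right) \left(- \frac{88}{3}\right) = 176$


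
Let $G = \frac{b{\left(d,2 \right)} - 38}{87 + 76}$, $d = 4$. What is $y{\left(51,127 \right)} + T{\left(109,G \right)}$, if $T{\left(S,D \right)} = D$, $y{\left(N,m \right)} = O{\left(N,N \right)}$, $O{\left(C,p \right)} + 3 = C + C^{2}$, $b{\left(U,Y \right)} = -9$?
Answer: $\frac{431740}{163} \approx 2648.7$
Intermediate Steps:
$O{\left(C,p \right)} = -3 + C + C^{2}$ ($O{\left(C,p \right)} = -3 + \left(C + C^{2}\right) = -3 + C + C^{2}$)
$y{\left(N,m \right)} = -3 + N + N^{2}$
$G = - \frac{47}{163}$ ($G = \frac{-9 - 38}{87 + 76} = - \frac{47}{163} \approx -0.28834$)
$y{\left(51,127 \right)} + T{\left(109,G \right)} = \left(-3 + 51 + 51^{2}\right) - \frac{47}{163} = \left(-3 + 51 + 2601\right) - \frac{47}{163} = 2649 - \frac{47}{163} = \frac{431740}{163}$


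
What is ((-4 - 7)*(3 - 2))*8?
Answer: -88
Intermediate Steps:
((-4 - 7)*(3 - 2))*8 = -11*1*8 = -11*8 = -88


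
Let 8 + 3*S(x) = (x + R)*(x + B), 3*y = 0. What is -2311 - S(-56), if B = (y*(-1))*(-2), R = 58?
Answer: -2271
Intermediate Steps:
y = 0 (y = (⅓)*0 = 0)
B = 0 (B = (0*(-1))*(-2) = 0*(-2) = 0)
S(x) = -8/3 + x*(58 + x)/3 (S(x) = -8/3 + ((x + 58)*(x + 0))/3 = -8/3 + ((58 + x)*x)/3 = -8/3 + (x*(58 + x))/3 = -8/3 + x*(58 + x)/3)
-2311 - S(-56) = -2311 - (-8/3 + (⅓)*(-56)² + (58/3)*(-56)) = -2311 - (-8/3 + (⅓)*3136 - 3248/3) = -2311 - (-8/3 + 3136/3 - 3248/3) = -2311 - 1*(-40) = -2311 + 40 = -2271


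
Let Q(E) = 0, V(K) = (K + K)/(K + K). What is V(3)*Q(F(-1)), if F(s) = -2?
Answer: 0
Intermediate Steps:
V(K) = 1 (V(K) = (2*K)/((2*K)) = (2*K)*(1/(2*K)) = 1)
V(3)*Q(F(-1)) = 1*0 = 0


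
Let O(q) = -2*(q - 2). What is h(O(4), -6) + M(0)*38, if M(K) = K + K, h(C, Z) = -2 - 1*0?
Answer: -2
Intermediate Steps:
O(q) = 4 - 2*q (O(q) = -2*(-2 + q) = 4 - 2*q)
h(C, Z) = -2 (h(C, Z) = -2 + 0 = -2)
M(K) = 2*K
h(O(4), -6) + M(0)*38 = -2 + (2*0)*38 = -2 + 0*38 = -2 + 0 = -2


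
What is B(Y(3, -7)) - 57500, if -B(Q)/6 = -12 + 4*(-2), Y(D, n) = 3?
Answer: -57380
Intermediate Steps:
B(Q) = 120 (B(Q) = -6*(-12 + 4*(-2)) = -6*(-12 - 8) = -6*(-20) = 120)
B(Y(3, -7)) - 57500 = 120 - 57500 = -57380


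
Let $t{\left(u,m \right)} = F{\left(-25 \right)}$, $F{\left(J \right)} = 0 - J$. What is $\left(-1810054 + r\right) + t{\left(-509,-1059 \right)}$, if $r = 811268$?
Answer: $-998761$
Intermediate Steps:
$F{\left(J \right)} = - J$
$t{\left(u,m \right)} = 25$ ($t{\left(u,m \right)} = \left(-1\right) \left(-25\right) = 25$)
$\left(-1810054 + r\right) + t{\left(-509,-1059 \right)} = \left(-1810054 + 811268\right) + 25 = -998786 + 25 = -998761$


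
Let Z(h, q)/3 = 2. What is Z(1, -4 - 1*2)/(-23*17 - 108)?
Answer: -6/499 ≈ -0.012024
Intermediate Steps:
Z(h, q) = 6 (Z(h, q) = 3*2 = 6)
Z(1, -4 - 1*2)/(-23*17 - 108) = 6/(-23*17 - 108) = 6/(-391 - 108) = 6/(-499) = -1/499*6 = -6/499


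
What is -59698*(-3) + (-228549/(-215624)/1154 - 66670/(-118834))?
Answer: 2647866142397193101/14784737814032 ≈ 1.7909e+5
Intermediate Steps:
-59698*(-3) + (-228549/(-215624)/1154 - 66670/(-118834)) = 179094 + (-228549*(-1/215624)*(1/1154) - 66670*(-1/118834)) = 179094 + ((228549/215624)*(1/1154) + 33335/59417) = 179094 + (228549/248830096 + 33335/59417) = 179094 + 8308330946093/14784737814032 = 2647866142397193101/14784737814032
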